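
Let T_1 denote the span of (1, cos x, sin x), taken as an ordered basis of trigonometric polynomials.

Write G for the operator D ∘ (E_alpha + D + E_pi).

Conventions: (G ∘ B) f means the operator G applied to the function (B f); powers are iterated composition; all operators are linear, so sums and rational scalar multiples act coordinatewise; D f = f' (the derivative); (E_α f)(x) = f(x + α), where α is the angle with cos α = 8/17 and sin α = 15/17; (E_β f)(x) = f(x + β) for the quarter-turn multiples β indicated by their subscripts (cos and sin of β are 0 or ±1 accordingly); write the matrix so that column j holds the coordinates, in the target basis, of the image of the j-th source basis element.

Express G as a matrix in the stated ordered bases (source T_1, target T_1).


image of 1: 0
image of cos x: -(32/17)cos x + (9/17)sin x
image of sin x: -(9/17)cos x - (32/17)sin x
each image's coordinates form column j of the matrix

the matrix is [[0, 0, 0]; [0, -32/17, -9/17]; [0, 9/17, -32/17]] (rows listed top to bottom)


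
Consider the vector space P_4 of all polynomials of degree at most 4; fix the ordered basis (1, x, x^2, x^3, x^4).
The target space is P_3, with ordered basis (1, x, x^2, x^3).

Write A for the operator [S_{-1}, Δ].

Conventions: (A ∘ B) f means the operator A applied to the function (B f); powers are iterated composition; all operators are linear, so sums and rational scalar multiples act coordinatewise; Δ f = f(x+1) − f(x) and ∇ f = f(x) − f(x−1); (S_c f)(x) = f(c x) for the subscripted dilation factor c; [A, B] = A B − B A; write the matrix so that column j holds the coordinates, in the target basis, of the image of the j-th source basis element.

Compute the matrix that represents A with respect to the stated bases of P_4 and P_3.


the matrix is [[0, 2, 0, 2, 0]; [0, 0, -4, 0, -8]; [0, 0, 0, 6, 0]; [0, 0, 0, 0, -8]] (rows listed top to bottom)

image of 1: 0
image of x: 2
image of x^2: -4x
image of x^3: 6x^2 + 2
image of x^4: -8x^3 - 8x
each image's coordinates form column j of the matrix


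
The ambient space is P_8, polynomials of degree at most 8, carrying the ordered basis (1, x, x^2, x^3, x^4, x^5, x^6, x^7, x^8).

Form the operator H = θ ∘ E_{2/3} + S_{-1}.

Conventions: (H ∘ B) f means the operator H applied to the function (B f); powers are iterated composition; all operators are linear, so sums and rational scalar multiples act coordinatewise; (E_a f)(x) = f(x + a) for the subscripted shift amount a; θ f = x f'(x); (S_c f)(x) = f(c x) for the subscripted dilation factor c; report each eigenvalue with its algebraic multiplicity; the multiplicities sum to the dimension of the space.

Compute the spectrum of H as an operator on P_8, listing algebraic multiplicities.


λ = 0 (multiplicity 1), λ = 1 (multiplicity 1), λ = 2 (multiplicity 1), λ = 3 (multiplicity 1), λ = 4 (multiplicity 1), λ = 5 (multiplicity 1), λ = 6 (multiplicity 1), λ = 7 (multiplicity 1), λ = 9 (multiplicity 1)

image of 1: 1
image of x: 0
image of x^2: 3x^2 + (4/3)x
image of x^3: 2x^3 + 4x^2 + (4/3)x
image of x^4: 5x^4 + 8x^3 + (16/3)x^2 + (32/27)x
image of x^5: 4x^5 + (40/3)x^4 + (40/3)x^3 + (160/27)x^2 + (80/81)x
image of x^6: 7x^6 + 20x^5 + (80/3)x^4 + (160/9)x^3 + (160/27)x^2 + (64/81)x
image of x^7: 6x^7 + 28x^6 + (140/3)x^5 + (1120/27)x^4 + (560/27)x^3 + (448/81)x^2 + (448/729)x
image of x^8: 9x^8 + (112/3)x^7 + (224/3)x^6 + (2240/27)x^5 + (4480/81)x^4 + (1792/81)x^3 + (3584/729)x^2 + (1024/2187)x
the matrix is upper triangular; its diagonal is (1, 0, 3, 2, 5, 4, 7, 6, 9)
for a triangular matrix the eigenvalues are the diagonal entries, with algebraic multiplicity their repetition count


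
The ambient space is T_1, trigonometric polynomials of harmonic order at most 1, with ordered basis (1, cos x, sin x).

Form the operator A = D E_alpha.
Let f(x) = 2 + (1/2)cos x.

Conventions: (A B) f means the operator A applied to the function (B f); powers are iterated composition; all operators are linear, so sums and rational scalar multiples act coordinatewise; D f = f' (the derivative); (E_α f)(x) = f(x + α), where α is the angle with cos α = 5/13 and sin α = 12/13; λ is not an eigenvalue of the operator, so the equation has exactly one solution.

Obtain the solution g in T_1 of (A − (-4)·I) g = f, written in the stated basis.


the image equals g(x) = 1/2 + (4/25)cos x + (1/50)sin x

write g with unknown coordinates in the stated basis and equate coefficients in (A − (-4)·I) g = f
solving from the highest basis element down gives g = 1/2 + (4/25)cos x + (1/50)sin x
check: A g = -(7/50)cos x - (2/25)sin x
so A g − (-4)·g = 2 + (1/2)cos x = f ✓


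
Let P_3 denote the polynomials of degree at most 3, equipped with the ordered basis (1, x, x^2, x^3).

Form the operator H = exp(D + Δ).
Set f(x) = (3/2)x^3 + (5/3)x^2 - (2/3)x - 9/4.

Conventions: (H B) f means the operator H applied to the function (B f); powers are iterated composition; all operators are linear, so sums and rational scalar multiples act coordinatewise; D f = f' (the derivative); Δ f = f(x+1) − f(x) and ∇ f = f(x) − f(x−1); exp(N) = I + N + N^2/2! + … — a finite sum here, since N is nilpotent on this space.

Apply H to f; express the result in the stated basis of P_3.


order-1 term: 9x^2 + (67/6)x + 11/6
order-2 term: 18x + 47/3
order-3 term: 12
the series for exp(D + Δ) f terminates at order 3
exp(D + Δ) f = (3/2)x^3 + (32/3)x^2 + (57/2)x + 109/4

g(x) = (3/2)x^3 + (32/3)x^2 + (57/2)x + 109/4


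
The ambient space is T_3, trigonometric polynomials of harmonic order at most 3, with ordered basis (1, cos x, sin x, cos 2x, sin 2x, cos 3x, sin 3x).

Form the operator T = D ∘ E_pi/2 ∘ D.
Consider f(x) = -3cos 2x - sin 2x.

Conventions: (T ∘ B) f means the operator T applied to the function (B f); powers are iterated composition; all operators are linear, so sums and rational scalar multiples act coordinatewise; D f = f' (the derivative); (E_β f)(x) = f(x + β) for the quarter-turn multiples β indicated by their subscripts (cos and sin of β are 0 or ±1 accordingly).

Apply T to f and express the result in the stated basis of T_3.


D f = -2cos 2x + 6sin 2x
E_pi/2 D f = 2cos 2x - 6sin 2x
D E_pi/2 D f = -12cos 2x - 4sin 2x

the result is g(x) = -12cos 2x - 4sin 2x


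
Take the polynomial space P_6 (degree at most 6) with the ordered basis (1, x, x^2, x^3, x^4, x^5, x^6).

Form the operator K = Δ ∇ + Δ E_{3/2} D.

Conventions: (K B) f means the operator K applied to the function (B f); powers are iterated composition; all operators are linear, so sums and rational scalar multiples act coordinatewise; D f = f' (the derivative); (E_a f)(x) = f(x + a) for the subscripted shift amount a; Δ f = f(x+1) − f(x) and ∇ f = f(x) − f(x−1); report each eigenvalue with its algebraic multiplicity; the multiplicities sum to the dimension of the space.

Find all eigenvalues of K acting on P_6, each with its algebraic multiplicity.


λ = 0 (multiplicity 7)

image of 1: 0
image of x: 0
image of x^2: 4
image of x^3: 12x + 12
image of x^4: 24x^2 + 48x + 51
image of x^5: 40x^3 + 120x^2 + 255x + 170
image of x^6: 60x^4 + 240x^3 + 765x^2 + 1020x + 4339/8
the matrix is upper triangular; its diagonal is (0, 0, 0, 0, 0, 0, 0)
for a triangular matrix the eigenvalues are the diagonal entries, with algebraic multiplicity their repetition count


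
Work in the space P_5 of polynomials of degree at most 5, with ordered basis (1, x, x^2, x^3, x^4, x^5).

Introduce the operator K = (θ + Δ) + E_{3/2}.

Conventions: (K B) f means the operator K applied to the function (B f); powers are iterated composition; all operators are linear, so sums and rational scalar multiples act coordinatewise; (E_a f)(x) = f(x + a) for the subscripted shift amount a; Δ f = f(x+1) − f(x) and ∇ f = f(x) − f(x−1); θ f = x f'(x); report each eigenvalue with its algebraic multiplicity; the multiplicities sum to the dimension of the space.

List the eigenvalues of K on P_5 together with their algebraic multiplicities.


image of 1: 1
image of x: 2x + 5/2
image of x^2: 3x^2 + 5x + 13/4
image of x^3: 4x^3 + (15/2)x^2 + (39/4)x + 35/8
image of x^4: 5x^4 + 10x^3 + (39/2)x^2 + (35/2)x + 97/16
image of x^5: 6x^5 + (25/2)x^4 + (65/2)x^3 + (175/4)x^2 + (485/16)x + 275/32
the matrix is upper triangular; its diagonal is (1, 2, 3, 4, 5, 6)
for a triangular matrix the eigenvalues are the diagonal entries, with algebraic multiplicity their repetition count

λ = 1 (multiplicity 1), λ = 2 (multiplicity 1), λ = 3 (multiplicity 1), λ = 4 (multiplicity 1), λ = 5 (multiplicity 1), λ = 6 (multiplicity 1)


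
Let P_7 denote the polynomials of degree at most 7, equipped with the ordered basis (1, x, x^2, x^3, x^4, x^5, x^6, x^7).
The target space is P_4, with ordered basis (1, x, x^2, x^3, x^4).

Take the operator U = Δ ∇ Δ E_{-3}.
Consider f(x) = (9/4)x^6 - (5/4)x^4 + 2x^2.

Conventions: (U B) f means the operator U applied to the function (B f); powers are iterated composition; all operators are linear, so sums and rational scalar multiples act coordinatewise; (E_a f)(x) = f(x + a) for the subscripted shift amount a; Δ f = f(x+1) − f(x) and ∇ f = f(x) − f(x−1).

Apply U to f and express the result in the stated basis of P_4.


E_{-3} f = (9/4)x^6 - (81/2)x^5 + (605/2)x^4 - 1200x^3 + (10673/4)x^2 - (6315/2)x + 1557
Δ E_{-3} f = (27/2)x^5 - (675/4)x^4 + 850x^3 - (8625/4)x^2 + (5515/2)x - 1425
∇ Δ E_{-3} f = (135/2)x^4 - 810x^3 + (7395/2)x^2 - 7605x + 5946
Δ ∇ Δ E_{-3} f = 270x^3 - 2025x^2 + 5235x - 4650

the image equals g(x) = 270x^3 - 2025x^2 + 5235x - 4650


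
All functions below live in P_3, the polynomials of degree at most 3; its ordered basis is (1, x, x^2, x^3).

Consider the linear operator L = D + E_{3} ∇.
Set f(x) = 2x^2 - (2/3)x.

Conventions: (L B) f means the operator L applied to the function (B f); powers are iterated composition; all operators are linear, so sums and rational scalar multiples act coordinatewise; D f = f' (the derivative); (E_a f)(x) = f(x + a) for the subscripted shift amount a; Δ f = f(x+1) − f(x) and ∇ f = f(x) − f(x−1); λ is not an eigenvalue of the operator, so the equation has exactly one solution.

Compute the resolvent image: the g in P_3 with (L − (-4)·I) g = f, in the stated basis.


write g with unknown coordinates in the stated basis and equate coefficients in (L − (-4)·I) g = f
solving from the highest basis element down gives g = (1/2)x^2 - (2/3)x - 7/24
check: L g = 2x + 7/6
so L g − (-4)·g = 2x^2 - (2/3)x = f ✓

the image equals g(x) = (1/2)x^2 - (2/3)x - 7/24


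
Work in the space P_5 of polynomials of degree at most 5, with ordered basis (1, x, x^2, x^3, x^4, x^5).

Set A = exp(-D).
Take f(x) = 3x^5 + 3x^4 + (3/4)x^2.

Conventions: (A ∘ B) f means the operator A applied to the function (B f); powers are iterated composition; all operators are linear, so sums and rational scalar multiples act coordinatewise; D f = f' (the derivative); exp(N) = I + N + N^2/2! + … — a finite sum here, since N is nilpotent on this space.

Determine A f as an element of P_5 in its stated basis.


order-1 term: -15x^4 - 12x^3 - (3/2)x
order-2 term: 30x^3 + 18x^2 + 3/4
order-3 term: -30x^2 - 12x
order-4 term: 15x + 3
order-5 term: -3
the series for exp(-D) f terminates at order 5
exp(-D) f = 3x^5 - 12x^4 + 18x^3 - (45/4)x^2 + (3/2)x + 3/4

g(x) = 3x^5 - 12x^4 + 18x^3 - (45/4)x^2 + (3/2)x + 3/4


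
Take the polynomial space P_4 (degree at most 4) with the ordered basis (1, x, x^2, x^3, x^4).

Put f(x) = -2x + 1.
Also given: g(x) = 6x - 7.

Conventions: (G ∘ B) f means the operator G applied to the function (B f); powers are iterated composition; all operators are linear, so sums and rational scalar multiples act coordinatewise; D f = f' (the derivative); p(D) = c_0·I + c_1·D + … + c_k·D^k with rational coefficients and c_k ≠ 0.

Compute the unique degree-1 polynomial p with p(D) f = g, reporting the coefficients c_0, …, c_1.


D^0 f = -2x + 1
D^1 f = -2
matching coefficients of g against c_0 f + c_1 Df + … from the top degree down determines the c_i
solution: c_0 = -3, c_1 = 2

c_0 = -3, c_1 = 2


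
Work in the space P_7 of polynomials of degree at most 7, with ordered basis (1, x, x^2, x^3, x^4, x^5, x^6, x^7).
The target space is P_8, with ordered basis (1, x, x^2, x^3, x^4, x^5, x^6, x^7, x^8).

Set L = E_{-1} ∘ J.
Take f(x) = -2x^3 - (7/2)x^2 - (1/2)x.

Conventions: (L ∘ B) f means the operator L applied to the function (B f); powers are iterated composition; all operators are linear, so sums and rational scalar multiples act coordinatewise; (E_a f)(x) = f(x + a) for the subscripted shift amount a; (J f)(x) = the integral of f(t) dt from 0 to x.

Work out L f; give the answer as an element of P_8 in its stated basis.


the image equals g(x) = -(1/2)x^4 + (5/6)x^3 + (1/4)x^2 - x + 5/12

J f = -(1/2)x^4 - (7/6)x^3 - (1/4)x^2
E_{-1} J f = -(1/2)x^4 + (5/6)x^3 + (1/4)x^2 - x + 5/12


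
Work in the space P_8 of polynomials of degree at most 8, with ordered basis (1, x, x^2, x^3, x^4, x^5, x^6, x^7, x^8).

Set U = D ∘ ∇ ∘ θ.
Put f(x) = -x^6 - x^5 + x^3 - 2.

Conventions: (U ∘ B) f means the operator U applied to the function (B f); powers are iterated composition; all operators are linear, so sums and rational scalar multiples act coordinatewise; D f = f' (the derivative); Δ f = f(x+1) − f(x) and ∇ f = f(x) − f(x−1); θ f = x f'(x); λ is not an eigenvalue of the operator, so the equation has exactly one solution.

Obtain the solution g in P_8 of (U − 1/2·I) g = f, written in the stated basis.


write g with unknown coordinates in the stated basis and equate coefficients in (U − 1/2·I) g = f
solving from the highest basis element down gives g = 2x^6 + 2x^5 + 720x^4 - 1042x^3 + 69960x^2 - 106952x + 601524
check: U g = 360x^4 - 520x^3 + 34980x^2 - 53476x + 300760
so U g − 1/2·g = -x^6 - x^5 + x^3 - 2 = f ✓

the image equals g(x) = 2x^6 + 2x^5 + 720x^4 - 1042x^3 + 69960x^2 - 106952x + 601524


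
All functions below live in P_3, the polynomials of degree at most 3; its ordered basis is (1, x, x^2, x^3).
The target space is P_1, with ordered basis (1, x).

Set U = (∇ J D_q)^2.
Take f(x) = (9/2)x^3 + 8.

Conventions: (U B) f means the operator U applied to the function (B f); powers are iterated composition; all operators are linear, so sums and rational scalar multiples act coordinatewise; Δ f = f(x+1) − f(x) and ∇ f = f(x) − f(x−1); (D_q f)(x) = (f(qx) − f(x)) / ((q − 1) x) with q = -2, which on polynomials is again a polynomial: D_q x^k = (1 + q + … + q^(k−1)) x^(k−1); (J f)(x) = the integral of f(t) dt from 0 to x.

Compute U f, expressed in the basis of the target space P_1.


D_q f = (27/2)x^2
J D_q f = (9/2)x^3
∇ J D_q f = (27/2)x^2 - (27/2)x + 9/2
D_q (∇ J D_q) f = -(27/2)x - 27/2
J D_q (∇ J D_q) f = -(27/4)x^2 - (27/2)x
∇ J D_q (∇ J D_q) f = -(27/2)x - 27/4

the result is g(x) = -(27/2)x - 27/4


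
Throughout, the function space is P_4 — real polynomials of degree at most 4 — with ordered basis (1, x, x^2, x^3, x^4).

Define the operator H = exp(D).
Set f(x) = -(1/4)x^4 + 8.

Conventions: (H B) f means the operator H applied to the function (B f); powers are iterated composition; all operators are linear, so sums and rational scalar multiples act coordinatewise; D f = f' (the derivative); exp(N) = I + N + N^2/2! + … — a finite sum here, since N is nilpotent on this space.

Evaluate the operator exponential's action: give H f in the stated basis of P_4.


order-1 term: -x^3
order-2 term: -(3/2)x^2
order-3 term: -x
order-4 term: -1/4
the series for exp(D) f terminates at order 4
exp(D) f = -(1/4)x^4 - x^3 - (3/2)x^2 - x + 31/4

the result is g(x) = -(1/4)x^4 - x^3 - (3/2)x^2 - x + 31/4


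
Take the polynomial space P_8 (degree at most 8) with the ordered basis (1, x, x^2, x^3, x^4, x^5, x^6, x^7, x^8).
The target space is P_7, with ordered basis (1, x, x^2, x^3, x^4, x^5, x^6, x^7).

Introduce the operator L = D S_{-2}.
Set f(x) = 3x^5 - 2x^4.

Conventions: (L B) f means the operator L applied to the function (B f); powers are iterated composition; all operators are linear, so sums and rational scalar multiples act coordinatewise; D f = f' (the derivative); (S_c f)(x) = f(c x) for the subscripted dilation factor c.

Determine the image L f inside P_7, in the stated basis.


S_{-2} f = -96x^5 - 32x^4
D S_{-2} f = -480x^4 - 128x^3

the result is g(x) = -480x^4 - 128x^3


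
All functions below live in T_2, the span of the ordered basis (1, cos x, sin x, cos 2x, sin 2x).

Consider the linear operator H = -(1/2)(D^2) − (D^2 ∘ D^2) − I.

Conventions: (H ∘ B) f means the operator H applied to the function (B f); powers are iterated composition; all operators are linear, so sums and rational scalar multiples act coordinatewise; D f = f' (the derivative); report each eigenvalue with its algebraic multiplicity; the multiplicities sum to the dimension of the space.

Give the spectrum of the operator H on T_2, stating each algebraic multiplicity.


λ = -15 (multiplicity 2), λ = -3/2 (multiplicity 2), λ = -1 (multiplicity 1)

image of 1: -1
image of cos x: -(3/2)cos x
image of sin x: -(3/2)sin x
image of cos 2x: -15cos 2x
image of sin 2x: -15sin 2x
the matrix is diagonal; its diagonal is (-1, -3/2, -3/2, -15, -15)
for a triangular matrix the eigenvalues are the diagonal entries, with algebraic multiplicity their repetition count


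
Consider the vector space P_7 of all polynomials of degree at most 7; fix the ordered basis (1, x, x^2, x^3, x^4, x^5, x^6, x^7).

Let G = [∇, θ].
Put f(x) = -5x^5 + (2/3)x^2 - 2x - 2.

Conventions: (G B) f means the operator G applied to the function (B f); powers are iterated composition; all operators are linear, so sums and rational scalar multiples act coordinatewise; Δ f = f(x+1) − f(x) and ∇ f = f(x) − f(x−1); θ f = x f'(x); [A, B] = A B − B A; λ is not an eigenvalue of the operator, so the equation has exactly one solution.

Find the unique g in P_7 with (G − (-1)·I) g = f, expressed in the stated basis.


g(x) = -5x^5 + 25x^4 - 200x^3 + (3152/3)x^2 - (11110/3)x + 19583/3

write g with unknown coordinates in the stated basis and equate coefficients in (G − (-1)·I) g = f
solving from the highest basis element down gives g = -5x^5 + 25x^4 - 200x^3 + (3152/3)x^2 - (11110/3)x + 19583/3
check: G g = -25x^4 + 200x^3 - 1050x^2 + (11104/3)x - 19589/3
so G g − (-1)·g = -5x^5 + (2/3)x^2 - 2x - 2 = f ✓


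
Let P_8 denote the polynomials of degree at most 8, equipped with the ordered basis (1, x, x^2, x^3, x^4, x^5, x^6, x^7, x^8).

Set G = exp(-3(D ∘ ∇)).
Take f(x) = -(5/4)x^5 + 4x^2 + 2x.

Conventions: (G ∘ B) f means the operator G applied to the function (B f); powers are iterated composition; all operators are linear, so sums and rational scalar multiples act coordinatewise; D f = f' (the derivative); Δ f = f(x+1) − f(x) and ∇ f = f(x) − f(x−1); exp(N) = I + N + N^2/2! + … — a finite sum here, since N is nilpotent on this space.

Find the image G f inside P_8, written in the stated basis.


order-1 term: 75x^3 - (225/2)x^2 + 75x - 171/4
order-2 term: -675x + 675
the series for exp(-3(D ∘ ∇)) f terminates at order 2
exp(-3(D ∘ ∇)) f = -(5/4)x^5 + 75x^3 - (217/2)x^2 - 598x + 2529/4

the image equals g(x) = -(5/4)x^5 + 75x^3 - (217/2)x^2 - 598x + 2529/4


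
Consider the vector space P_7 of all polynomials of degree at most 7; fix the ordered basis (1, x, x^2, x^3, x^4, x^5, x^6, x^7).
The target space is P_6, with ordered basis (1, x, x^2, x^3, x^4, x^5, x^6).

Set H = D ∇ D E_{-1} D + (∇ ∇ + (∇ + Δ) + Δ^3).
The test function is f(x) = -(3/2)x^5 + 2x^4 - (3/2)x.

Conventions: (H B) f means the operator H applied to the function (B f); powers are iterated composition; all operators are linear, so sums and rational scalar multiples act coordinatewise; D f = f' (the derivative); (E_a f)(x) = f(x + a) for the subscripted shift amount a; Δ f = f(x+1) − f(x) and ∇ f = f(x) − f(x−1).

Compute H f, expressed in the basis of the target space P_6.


D f = -(15/2)x^4 + 8x^3 - 3/2
E_{-1} D f = -(15/2)x^4 + 38x^3 - 69x^2 + 54x - 17
D E_{-1} D f = -30x^3 + 114x^2 - 138x + 54
∇ D E_{-1} D f = -90x^2 + 318x - 282
D ∇ D E_{-1} D f = -180x + 318
∇ f = -(15/2)x^4 + 23x^3 - 27x^2 + (31/2)x - 5
∇ ∇ f = -30x^3 + 114x^2 - 153x + 73
∇ f = -(15/2)x^4 + 23x^3 - 27x^2 + (31/2)x - 5
Δ f = -(15/2)x^4 - 7x^3 - 3x^2 + (1/2)x - 1
(∇ + Δ) f = -15x^4 + 16x^3 - 30x^2 + 16x - 6
Δ f = -(15/2)x^4 - 7x^3 - 3x^2 + (1/2)x - 1
Δ Δ f = -30x^3 - 66x^2 - 57x - 17
Δ Δ Δ f = -90x^2 - 222x - 153
(∇ ∇ + (∇ + Δ) + Δ^3) f = -15x^4 - 14x^3 - 6x^2 - 359x - 86
(D ∇ D E_{-1} D + (∇ ∇ + (∇ + Δ) + Δ^3)) f = -15x^4 - 14x^3 - 6x^2 - 539x + 232

the result is g(x) = -15x^4 - 14x^3 - 6x^2 - 539x + 232


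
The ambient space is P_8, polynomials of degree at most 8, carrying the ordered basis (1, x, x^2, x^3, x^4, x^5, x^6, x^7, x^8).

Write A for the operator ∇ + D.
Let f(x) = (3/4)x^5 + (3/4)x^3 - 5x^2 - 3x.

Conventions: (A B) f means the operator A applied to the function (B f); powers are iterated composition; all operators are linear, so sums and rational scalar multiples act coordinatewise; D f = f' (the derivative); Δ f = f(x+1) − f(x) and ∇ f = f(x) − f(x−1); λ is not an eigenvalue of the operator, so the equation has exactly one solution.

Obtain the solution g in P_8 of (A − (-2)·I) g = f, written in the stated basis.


the image equals g(x) = (3/8)x^5 - (15/8)x^4 + (39/4)x^3 - (157/4)x^2 + (1541/16)x - 1951/16

write g with unknown coordinates in the stated basis and equate coefficients in (A − (-2)·I) g = f
solving from the highest basis element down gives g = (3/8)x^5 - (15/8)x^4 + (39/4)x^3 - (157/4)x^2 + (1541/16)x - 1951/16
check: A g = (15/4)x^4 - (75/4)x^3 + (147/2)x^2 - (1565/8)x + 1951/8
so A g − (-2)·g = (3/4)x^5 + (3/4)x^3 - 5x^2 - 3x = f ✓


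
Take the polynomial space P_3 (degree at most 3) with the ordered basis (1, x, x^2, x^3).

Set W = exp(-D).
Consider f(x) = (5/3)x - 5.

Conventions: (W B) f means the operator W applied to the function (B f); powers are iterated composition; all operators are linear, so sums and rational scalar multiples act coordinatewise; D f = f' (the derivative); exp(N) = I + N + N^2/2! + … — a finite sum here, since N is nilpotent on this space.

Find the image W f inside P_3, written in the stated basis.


order-1 term: -5/3
the series for exp(-D) f terminates at order 1
exp(-D) f = (5/3)x - 20/3

the result is g(x) = (5/3)x - 20/3


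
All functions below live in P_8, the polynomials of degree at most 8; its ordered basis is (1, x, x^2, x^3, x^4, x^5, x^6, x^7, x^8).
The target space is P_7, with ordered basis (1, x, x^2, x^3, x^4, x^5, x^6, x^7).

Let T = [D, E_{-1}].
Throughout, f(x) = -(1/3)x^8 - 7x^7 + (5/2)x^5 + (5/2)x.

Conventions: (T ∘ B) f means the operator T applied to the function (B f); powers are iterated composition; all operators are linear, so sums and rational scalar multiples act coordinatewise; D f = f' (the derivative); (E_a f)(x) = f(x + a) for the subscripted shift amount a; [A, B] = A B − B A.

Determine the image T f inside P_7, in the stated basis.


E_{-1} f = -(1/3)x^8 - (13/3)x^7 + (119/3)x^6 - (755/6)x^5 + (1255/6)x^4 - (604/3)x^3 + (338/3)x^2 - (94/3)x + 5/3
D E_{-1} f = -(8/3)x^7 - (91/3)x^6 + 238x^5 - (3775/6)x^4 + (2510/3)x^3 - 604x^2 + (676/3)x - 94/3
D f = -(8/3)x^7 - 49x^6 + (25/2)x^4 + 5/2
E_{-1} D f = -(8/3)x^7 - (91/3)x^6 + 238x^5 - (3775/6)x^4 + (2510/3)x^3 - 604x^2 + (676/3)x - 94/3
[D, E_{-1}] f = 0

g(x) = 0


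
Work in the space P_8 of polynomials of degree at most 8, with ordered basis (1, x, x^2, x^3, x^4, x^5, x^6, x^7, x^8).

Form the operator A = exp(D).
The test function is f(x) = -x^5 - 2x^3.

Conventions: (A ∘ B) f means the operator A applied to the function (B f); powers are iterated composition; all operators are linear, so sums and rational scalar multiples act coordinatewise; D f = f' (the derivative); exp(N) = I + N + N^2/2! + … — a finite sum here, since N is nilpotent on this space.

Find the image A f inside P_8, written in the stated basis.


g(x) = -x^5 - 5x^4 - 12x^3 - 16x^2 - 11x - 3

order-1 term: -5x^4 - 6x^2
order-2 term: -10x^3 - 6x
order-3 term: -10x^2 - 2
order-4 term: -5x
order-5 term: -1
the series for exp(D) f terminates at order 5
exp(D) f = -x^5 - 5x^4 - 12x^3 - 16x^2 - 11x - 3


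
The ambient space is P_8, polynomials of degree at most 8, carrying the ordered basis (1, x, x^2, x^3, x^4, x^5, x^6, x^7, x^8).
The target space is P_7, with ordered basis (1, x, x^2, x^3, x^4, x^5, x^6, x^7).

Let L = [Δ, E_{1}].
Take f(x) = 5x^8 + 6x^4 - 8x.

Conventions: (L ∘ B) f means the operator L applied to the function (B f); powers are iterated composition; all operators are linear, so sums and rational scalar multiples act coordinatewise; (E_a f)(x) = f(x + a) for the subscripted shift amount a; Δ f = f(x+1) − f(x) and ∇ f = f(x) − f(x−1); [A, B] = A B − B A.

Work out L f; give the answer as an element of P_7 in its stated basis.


E_{1} f = 5x^8 + 40x^7 + 140x^6 + 280x^5 + 356x^4 + 304x^3 + 176x^2 + 56x + 3
Δ E_{1} f = 40x^7 + 420x^6 + 1960x^5 + 5250x^4 + 8704x^3 + 8928x^2 + 5248x + 1357
Δ f = 40x^7 + 140x^6 + 280x^5 + 350x^4 + 304x^3 + 176x^2 + 64x + 3
E_{1} Δ f = 40x^7 + 420x^6 + 1960x^5 + 5250x^4 + 8704x^3 + 8928x^2 + 5248x + 1357
[Δ, E_{1}] f = 0

g(x) = 0


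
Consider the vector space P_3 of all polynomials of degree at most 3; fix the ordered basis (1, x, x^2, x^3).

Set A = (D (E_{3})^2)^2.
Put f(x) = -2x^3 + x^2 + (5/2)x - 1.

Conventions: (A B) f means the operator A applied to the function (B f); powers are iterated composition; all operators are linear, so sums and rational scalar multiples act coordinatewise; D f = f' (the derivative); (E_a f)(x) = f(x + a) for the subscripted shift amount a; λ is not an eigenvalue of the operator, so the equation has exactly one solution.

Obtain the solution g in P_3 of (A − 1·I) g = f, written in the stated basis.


write g with unknown coordinates in the stated basis and equate coefficients in (A − 1·I) g = f
solving from the highest basis element down gives g = 2x^3 - x^2 + (19/2)x + 143
check: A g = 12x + 142
so A g − 1·g = -2x^3 + x^2 + (5/2)x - 1 = f ✓

the result is g(x) = 2x^3 - x^2 + (19/2)x + 143


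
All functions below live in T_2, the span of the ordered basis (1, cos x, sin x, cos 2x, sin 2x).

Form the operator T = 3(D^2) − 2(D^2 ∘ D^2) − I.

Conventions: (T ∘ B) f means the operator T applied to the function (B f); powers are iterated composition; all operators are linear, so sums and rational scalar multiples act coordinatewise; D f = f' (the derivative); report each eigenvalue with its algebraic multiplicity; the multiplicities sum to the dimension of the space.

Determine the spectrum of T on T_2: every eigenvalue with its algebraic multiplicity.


image of 1: -1
image of cos x: -6cos x
image of sin x: -6sin x
image of cos 2x: -45cos 2x
image of sin 2x: -45sin 2x
the matrix is diagonal; its diagonal is (-1, -6, -6, -45, -45)
for a triangular matrix the eigenvalues are the diagonal entries, with algebraic multiplicity their repetition count

λ = -45 (multiplicity 2), λ = -6 (multiplicity 2), λ = -1 (multiplicity 1)


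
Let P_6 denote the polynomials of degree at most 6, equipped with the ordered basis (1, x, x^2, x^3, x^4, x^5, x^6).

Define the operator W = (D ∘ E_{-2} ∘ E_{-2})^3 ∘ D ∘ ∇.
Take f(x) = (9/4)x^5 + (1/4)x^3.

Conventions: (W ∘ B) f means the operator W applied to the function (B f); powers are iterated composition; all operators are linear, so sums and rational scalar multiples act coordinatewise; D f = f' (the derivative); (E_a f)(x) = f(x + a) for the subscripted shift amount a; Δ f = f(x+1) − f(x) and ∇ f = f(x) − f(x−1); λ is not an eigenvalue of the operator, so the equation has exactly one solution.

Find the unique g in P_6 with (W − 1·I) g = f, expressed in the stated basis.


the result is g(x) = -(9/4)x^5 - (1/4)x^3 - 270

write g with unknown coordinates in the stated basis and equate coefficients in (W − 1·I) g = f
solving from the highest basis element down gives g = -(9/4)x^5 - (1/4)x^3 - 270
check: W g = -270
so W g − 1·g = (9/4)x^5 + (1/4)x^3 = f ✓


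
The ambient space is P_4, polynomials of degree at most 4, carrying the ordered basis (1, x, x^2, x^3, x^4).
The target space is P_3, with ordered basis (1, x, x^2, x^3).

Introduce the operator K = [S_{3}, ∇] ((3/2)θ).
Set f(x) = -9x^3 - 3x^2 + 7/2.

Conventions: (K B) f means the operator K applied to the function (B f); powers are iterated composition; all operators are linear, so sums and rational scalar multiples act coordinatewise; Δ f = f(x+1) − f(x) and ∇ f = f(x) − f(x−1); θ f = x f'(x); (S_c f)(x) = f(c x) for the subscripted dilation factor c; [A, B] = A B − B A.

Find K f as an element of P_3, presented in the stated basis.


θ f = -27x^3 - 6x^2
((3/2)θ) f = -(81/2)x^3 - 9x^2
∇ ((3/2)θ) f = -(243/2)x^2 + (207/2)x - 63/2
S_{3} ∇ ((3/2)θ) f = -(2187/2)x^2 + (621/2)x - 63/2
S_{3} ((3/2)θ) f = -(2187/2)x^3 - 81x^2
∇ S_{3} ((3/2)θ) f = -(6561/2)x^2 + (6237/2)x - 2025/2
[S_{3}, ∇] ((3/2)θ) f = 2187x^2 - 2808x + 981

g(x) = 2187x^2 - 2808x + 981


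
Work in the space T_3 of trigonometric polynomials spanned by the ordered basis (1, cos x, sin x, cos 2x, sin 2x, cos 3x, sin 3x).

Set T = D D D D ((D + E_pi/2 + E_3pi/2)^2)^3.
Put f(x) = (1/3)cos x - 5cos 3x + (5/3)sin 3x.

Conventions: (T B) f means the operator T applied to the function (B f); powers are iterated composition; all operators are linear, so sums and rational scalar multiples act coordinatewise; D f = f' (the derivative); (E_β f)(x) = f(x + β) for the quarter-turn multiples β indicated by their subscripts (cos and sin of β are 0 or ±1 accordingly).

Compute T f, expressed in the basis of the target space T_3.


D f = -(1/3)sin x + 5cos 3x + 15sin 3x
E_pi/2 f = -(1/3)sin x - (5/3)cos 3x - 5sin 3x
E_3pi/2 f = (1/3)sin x + (5/3)cos 3x + 5sin 3x
(D + E_pi/2 + E_3pi/2) f = -(1/3)sin x + 5cos 3x + 15sin 3x
D (D + E_pi/2 + E_3pi/2) f = -(1/3)cos x + 45cos 3x - 15sin 3x
E_pi/2 (D + E_pi/2 + E_3pi/2) f = -(1/3)cos x - 15cos 3x + 5sin 3x
E_3pi/2 (D + E_pi/2 + E_3pi/2) f = (1/3)cos x + 15cos 3x - 5sin 3x
(D + E_pi/2 + E_3pi/2) (D + E_pi/2 + E_3pi/2) f = -(1/3)cos x + 45cos 3x - 15sin 3x
D (D + E_pi/2 + E_3pi/2)^2 f = (1/3)sin x - 45cos 3x - 135sin 3x
E_pi/2 (D + E_pi/2 + E_3pi/2)^2 f = (1/3)sin x + 15cos 3x + 45sin 3x
E_3pi/2 (D + E_pi/2 + E_3pi/2)^2 f = -(1/3)sin x - 15cos 3x - 45sin 3x
(D + E_pi/2 + E_3pi/2) (D + E_pi/2 + E_3pi/2)^2 f = (1/3)sin x - 45cos 3x - 135sin 3x
D (D + E_pi/2 + E_3pi/2) (D + E_pi/2 + E_3pi/2)^2 f = (1/3)cos x - 405cos 3x + 135sin 3x
E_pi/2 (D + E_pi/2 + E_3pi/2) (D + E_pi/2 + E_3pi/2)^2 f = (1/3)cos x + 135cos 3x - 45sin 3x
E_3pi/2 (D + E_pi/2 + E_3pi/2) (D + E_pi/2 + E_3pi/2)^2 f = -(1/3)cos x - 135cos 3x + 45sin 3x
(D + E_pi/2 + E_3pi/2) (D + E_pi/2 + E_3pi/2) (D + E_pi/2 + E_3pi/2)^2 f = (1/3)cos x - 405cos 3x + 135sin 3x
D (D + E_pi/2 + E_3pi/2)^2 (D + E_pi/2 + E_3pi/2)^2 f = -(1/3)sin x + 405cos 3x + 1215sin 3x
E_pi/2 (D + E_pi/2 + E_3pi/2)^2 (D + E_pi/2 + E_3pi/2)^2 f = -(1/3)sin x - 135cos 3x - 405sin 3x
E_3pi/2 (D + E_pi/2 + E_3pi/2)^2 (D + E_pi/2 + E_3pi/2)^2 f = (1/3)sin x + 135cos 3x + 405sin 3x
(D + E_pi/2 + E_3pi/2) (D + E_pi/2 + E_3pi/2)^2 (D + E_pi/2 + E_3pi/2)^2 f = -(1/3)sin x + 405cos 3x + 1215sin 3x
D (D + E_pi/2 + E_3pi/2) (D + E_pi/2 + E_3pi/2)^2 (D + E_pi/2 + E_3pi/2)^2 f = -(1/3)cos x + 3645cos 3x - 1215sin 3x
E_pi/2 (D + E_pi/2 + E_3pi/2) (D + E_pi/2 + E_3pi/2)^2 (D + E_pi/2 + E_3pi/2)^2 f = -(1/3)cos x - 1215cos 3x + 405sin 3x
E_3pi/2 (D + E_pi/2 + E_3pi/2) (D + E_pi/2 + E_3pi/2)^2 (D + E_pi/2 + E_3pi/2)^2 f = (1/3)cos x + 1215cos 3x - 405sin 3x
(D + E_pi/2 + E_3pi/2) (D + E_pi/2 + E_3pi/2) (D + E_pi/2 + E_3pi/2)^2 (D + E_pi/2 + E_3pi/2)^2 f = -(1/3)cos x + 3645cos 3x - 1215sin 3x
D ((D + E_pi/2 + E_3pi/2)^2)^3 f = (1/3)sin x - 3645cos 3x - 10935sin 3x
D D ((D + E_pi/2 + E_3pi/2)^2)^3 f = (1/3)cos x - 32805cos 3x + 10935sin 3x
D D D ((D + E_pi/2 + E_3pi/2)^2)^3 f = -(1/3)sin x + 32805cos 3x + 98415sin 3x
D (D D D) ((D + E_pi/2 + E_3pi/2)^2)^3 f = -(1/3)cos x + 295245cos 3x - 98415sin 3x

g(x) = -(1/3)cos x + 295245cos 3x - 98415sin 3x


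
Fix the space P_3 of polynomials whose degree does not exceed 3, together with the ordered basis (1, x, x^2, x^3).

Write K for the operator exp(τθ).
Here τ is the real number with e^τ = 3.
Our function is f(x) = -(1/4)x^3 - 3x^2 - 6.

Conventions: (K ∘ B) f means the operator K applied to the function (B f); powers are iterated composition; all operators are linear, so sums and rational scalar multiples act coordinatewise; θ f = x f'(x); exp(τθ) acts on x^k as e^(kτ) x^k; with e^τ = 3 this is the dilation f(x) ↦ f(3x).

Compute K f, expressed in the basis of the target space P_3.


exp(τθ) x^k = e^(kτ) x^k; with e^τ = 3 this sends x^k to 3^k x^k
x^2 ↦ 9 x^2
x^3 ↦ 27 x^3
applying this coordinatewise to f: exp(τθ) f = -(27/4)x^3 - 27x^2 - 6

the image equals g(x) = -(27/4)x^3 - 27x^2 - 6


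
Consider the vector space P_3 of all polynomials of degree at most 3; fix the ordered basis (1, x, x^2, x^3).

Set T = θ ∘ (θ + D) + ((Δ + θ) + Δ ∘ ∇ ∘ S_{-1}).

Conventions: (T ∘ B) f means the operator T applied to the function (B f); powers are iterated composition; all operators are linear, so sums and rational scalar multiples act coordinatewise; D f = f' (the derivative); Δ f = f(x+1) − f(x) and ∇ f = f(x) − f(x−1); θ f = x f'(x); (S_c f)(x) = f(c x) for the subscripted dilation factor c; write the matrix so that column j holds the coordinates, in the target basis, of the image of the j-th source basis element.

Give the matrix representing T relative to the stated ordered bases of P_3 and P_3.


image of 1: 0
image of x: 2x + 1
image of x^2: 6x^2 + 4x + 3
image of x^3: 12x^3 + 9x^2 - 3x + 1
each image's coordinates form column j of the matrix

the matrix is [[0, 1, 3, 1]; [0, 2, 4, -3]; [0, 0, 6, 9]; [0, 0, 0, 12]] (rows listed top to bottom)


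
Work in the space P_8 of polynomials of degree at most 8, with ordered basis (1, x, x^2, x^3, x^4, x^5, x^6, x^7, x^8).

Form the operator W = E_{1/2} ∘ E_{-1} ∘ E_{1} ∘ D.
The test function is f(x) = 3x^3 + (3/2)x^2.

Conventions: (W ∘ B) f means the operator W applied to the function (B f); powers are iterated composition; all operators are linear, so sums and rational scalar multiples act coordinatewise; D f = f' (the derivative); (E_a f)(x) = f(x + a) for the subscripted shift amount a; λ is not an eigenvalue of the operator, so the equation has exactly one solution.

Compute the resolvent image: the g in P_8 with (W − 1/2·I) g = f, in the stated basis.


the image equals g(x) = -6x^3 - 39x^2 - 192x - 471

write g with unknown coordinates in the stated basis and equate coefficients in (W − 1/2·I) g = f
solving from the highest basis element down gives g = -6x^3 - 39x^2 - 192x - 471
check: W g = -18x^2 - 96x - 471/2
so W g − 1/2·g = 3x^3 + (3/2)x^2 = f ✓


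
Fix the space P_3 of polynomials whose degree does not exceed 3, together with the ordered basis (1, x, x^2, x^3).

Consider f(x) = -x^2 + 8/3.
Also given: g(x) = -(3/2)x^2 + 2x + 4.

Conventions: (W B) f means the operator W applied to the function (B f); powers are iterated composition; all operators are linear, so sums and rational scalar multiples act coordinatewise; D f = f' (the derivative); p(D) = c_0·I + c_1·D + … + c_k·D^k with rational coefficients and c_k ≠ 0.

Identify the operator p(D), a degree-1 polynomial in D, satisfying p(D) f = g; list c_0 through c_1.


D^0 f = -x^2 + 8/3
D^1 f = -2x
matching coefficients of g against c_0 f + c_1 Df + … from the top degree down determines the c_i
solution: c_0 = 3/2, c_1 = -1

c_0 = 3/2, c_1 = -1


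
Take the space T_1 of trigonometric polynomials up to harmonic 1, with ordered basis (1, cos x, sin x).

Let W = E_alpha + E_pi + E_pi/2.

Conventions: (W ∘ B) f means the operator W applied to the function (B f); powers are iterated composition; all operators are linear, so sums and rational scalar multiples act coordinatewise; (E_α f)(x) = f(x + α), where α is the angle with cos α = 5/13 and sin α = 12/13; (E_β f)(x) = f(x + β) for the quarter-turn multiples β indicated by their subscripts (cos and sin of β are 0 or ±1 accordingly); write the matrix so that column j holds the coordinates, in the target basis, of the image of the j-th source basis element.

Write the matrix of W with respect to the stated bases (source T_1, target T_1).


the matrix is [[3, 0, 0]; [0, -8/13, 25/13]; [0, -25/13, -8/13]] (rows listed top to bottom)

image of 1: 3
image of cos x: -(8/13)cos x - (25/13)sin x
image of sin x: (25/13)cos x - (8/13)sin x
each image's coordinates form column j of the matrix


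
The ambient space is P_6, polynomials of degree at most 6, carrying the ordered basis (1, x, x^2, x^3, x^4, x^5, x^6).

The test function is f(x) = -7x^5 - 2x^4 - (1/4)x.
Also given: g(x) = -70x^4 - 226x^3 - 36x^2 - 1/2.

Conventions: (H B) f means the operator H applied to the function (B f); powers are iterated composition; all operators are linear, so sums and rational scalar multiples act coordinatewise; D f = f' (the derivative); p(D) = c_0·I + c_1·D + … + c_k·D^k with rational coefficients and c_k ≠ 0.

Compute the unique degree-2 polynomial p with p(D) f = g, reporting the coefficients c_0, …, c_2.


p(D) = 2·D + (3/2)·D^2, i.e. c_0 = 0, c_1 = 2, c_2 = 3/2

D^0 f = -7x^5 - 2x^4 - (1/4)x
D^1 f = -35x^4 - 8x^3 - 1/4
D^2 f = -140x^3 - 24x^2
matching coefficients of g against c_0 f + c_1 Df + … from the top degree down determines the c_i
solution: c_0 = 0, c_1 = 2, c_2 = 3/2


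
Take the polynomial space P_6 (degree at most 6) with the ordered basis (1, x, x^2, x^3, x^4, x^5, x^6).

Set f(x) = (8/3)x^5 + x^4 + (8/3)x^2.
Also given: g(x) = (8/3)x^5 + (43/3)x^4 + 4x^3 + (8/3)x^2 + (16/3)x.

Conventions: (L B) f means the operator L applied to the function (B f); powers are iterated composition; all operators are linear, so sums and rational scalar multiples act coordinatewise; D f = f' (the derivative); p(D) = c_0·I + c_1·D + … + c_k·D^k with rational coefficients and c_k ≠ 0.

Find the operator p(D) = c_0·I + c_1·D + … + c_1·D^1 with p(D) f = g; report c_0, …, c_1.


D^0 f = (8/3)x^5 + x^4 + (8/3)x^2
D^1 f = (40/3)x^4 + 4x^3 + (16/3)x
matching coefficients of g against c_0 f + c_1 Df + … from the top degree down determines the c_i
solution: c_0 = 1, c_1 = 1

p(D) = I + D, i.e. c_0 = 1, c_1 = 1


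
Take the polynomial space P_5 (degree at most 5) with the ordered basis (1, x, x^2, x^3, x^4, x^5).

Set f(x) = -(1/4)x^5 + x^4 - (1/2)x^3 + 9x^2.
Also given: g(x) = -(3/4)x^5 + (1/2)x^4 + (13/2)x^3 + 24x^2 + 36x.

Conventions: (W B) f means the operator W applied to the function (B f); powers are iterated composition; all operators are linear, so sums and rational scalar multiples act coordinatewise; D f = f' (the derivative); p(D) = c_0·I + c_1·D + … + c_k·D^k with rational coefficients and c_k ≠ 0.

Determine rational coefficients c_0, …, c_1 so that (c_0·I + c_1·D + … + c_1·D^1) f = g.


D^0 f = -(1/4)x^5 + x^4 - (1/2)x^3 + 9x^2
D^1 f = -(5/4)x^4 + 4x^3 - (3/2)x^2 + 18x
matching coefficients of g against c_0 f + c_1 Df + … from the top degree down determines the c_i
solution: c_0 = 3, c_1 = 2

c_0 = 3, c_1 = 2


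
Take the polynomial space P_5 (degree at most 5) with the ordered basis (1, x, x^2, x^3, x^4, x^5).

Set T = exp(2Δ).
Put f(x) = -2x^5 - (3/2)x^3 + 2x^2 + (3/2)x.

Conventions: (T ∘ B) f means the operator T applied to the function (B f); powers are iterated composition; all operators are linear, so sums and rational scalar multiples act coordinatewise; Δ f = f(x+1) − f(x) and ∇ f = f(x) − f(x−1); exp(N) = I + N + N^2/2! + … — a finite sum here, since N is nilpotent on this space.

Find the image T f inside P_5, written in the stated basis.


order-1 term: -20x^4 - 40x^3 - 49x^2 - 21x
order-2 term: -80x^3 - 240x^2 - 298x - 130
order-3 term: -160x^2 - 480x - 412
order-4 term: -160x - 320
order-5 term: -64
the series for exp(2Δ) f terminates at order 5
exp(2Δ) f = -2x^5 - 20x^4 - (243/2)x^3 - 447x^2 - (1915/2)x - 926

g(x) = -2x^5 - 20x^4 - (243/2)x^3 - 447x^2 - (1915/2)x - 926
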